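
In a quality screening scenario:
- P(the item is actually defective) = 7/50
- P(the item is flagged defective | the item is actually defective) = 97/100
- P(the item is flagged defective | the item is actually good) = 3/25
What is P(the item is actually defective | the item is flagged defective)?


Using Bayes' theorem:
P(A|B) = P(B|A)·P(A) / P(B)

P(the item is flagged defective) = 97/100 × 7/50 + 3/25 × 43/50
= 679/5000 + 129/1250 = 239/1000

P(the item is actually defective|the item is flagged defective) = (679/5000) / (239/1000) = 679/1195

P(the item is actually defective|the item is flagged defective) = 679/1195 ≈ 56.82%


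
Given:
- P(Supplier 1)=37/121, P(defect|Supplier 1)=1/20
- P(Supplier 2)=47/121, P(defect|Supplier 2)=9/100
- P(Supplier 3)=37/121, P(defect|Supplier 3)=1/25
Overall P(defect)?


P(B) = Σ P(B|Aᵢ)×P(Aᵢ)
  1/20×37/121 = 37/2420
  9/100×47/121 = 423/12100
  1/25×37/121 = 37/3025
Sum = 189/3025

P(defect) = 189/3025 ≈ 6.25%


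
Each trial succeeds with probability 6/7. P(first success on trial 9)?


Geometric: P(X=9) = (1-p)^(k-1)×p = (1/7)^8×6/7 = 6/40353607

P(X=9) = 6/40353607 ≈ 0.00%


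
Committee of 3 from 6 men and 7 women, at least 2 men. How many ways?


Count by #men:
  2M,1W: C(6,2)×C(7,1)=105
  3M,0W: C(6,3)×C(7,0)=20
Total = 125

125


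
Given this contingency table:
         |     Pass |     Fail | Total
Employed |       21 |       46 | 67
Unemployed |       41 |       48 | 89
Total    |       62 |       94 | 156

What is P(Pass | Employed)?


P(Pass | Employed) = 21/(21+46) = 21/67

P(Pass|Employed) = 21/67 ≈ 31.34%


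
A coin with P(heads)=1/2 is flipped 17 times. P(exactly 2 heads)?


Binomial: P(X=2) = C(17,2)×p^2×(1-p)^15
= 136 × 1/4 × 1/32768 = 17/16384

P(X=2) = 17/16384 ≈ 0.10%


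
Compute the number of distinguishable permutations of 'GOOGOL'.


Letters: 6, freq: {'G': 2, 'O': 3, 'L': 1}
6!/(2!×3!×1!) = 720/12 = 60

60


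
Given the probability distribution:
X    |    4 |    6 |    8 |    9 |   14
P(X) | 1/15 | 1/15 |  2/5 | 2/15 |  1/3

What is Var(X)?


E[X] = 146/15
E[X²] = 526/5
Var(X) = E[X²] - (E[X])² = 526/5 - 21316/225 = 2354/225

Var(X) = 2354/225 ≈ 10.4622


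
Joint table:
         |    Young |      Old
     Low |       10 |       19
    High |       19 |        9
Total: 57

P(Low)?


P(Low) = (10+19)/57 = 29/57

P(Low) = 29/57 ≈ 50.88%


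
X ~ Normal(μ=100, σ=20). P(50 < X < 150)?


z₁=(50-100)/20=-2.5, z₂=(150-100)/20=2.5
P = Φ(2.5) - Φ(-2.5) = 0.993790 - 0.006210 = 0.987580 ≈ 0.9876

P(50 < X < 150) ≈ 0.9876


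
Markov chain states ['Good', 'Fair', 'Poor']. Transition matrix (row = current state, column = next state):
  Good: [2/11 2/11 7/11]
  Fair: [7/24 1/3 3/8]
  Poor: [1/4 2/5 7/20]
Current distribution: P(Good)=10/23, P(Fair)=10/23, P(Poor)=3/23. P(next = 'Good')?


P(next=Good) = Σᵢ P(now=i)×P(i→Good)
= 10/23×2/11 + 10/23×7/24 + 3/23×1/4
= 20/253 + 35/276 + 3/92 = 181/759

P = 181/759 ≈ 0.2385


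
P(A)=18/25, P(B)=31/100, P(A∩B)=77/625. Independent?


P(A)×P(B) = 279/1250
P(A∩B) = 77/625
Not equal → NOT independent

No, not independent


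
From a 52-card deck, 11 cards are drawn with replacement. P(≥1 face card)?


P(not a face card) = 40/52 = 10/13
P(none in 11 draws) = (10/13)^11 = 100000000000/1792160394037
P(≥1 face card) = 1 - 100000000000/1792160394037 = 1692160394037/1792160394037

P = 1692160394037/1792160394037 ≈ 94.42%


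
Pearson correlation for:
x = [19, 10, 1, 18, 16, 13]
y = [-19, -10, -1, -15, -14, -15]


n=6, Σx=77, Σy=-74, Σxy=-1151, Σx²=1211, Σy²=1108
r = (6×(-1151) - 77×(-74))/√((6×1211 - 77²)(6×1108 - (-74)²))
= -1208/√(1337×1172) = -1208/√1566964 ≈ -1208/1251.7843 ≈ -0.9650

r ≈ -0.9650


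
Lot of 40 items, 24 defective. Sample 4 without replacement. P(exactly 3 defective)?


Hypergeometric: C(24,3)×C(16,1)/C(40,4)
= 2024×16/91390 = 16192/45695

P(X=3) = 16192/45695 ≈ 35.43%


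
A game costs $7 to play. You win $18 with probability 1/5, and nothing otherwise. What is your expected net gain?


E[gain] = (18-7)×1/5 + (-7)×4/5
= 11/5 - 28/5 = -17/5

Expected net gain = $-17/5 ≈ $-3.40


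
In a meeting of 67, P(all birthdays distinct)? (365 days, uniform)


P(all different) = Π(365-i)/365 for i=0..66
= (365/365)×(364/365)×...×(299/365)
= 0.001560

P ≈ 0.0016 ≈ 0.16%


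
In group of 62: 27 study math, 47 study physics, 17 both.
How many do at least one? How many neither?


|A∪B| = 27+47-17 = 57
Neither = 62-57 = 5

At least one: 57; Neither: 5


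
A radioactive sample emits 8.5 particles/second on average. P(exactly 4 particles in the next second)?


Poisson(λ=8.5): P(X=4) = e^(-λ)×λ^k/k!
= e^(-8.5) × 8.5^4 / 4!
≈ 0.000203468369 × 5220.0625 / 24 ≈ 0.044255

P(X=4) ≈ 0.044255 ≈ 4.43%


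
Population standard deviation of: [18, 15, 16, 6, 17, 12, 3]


Mean = 87/7
  (18-87/7)²=1521/49
  (15-87/7)²=324/49
  (16-87/7)²=625/49
  (6-87/7)²=2025/49
  (17-87/7)²=1024/49
  (12-87/7)²=9/49
  (3-87/7)²=4356/49
Σ(x-μ)² = 1412/7
σ² = (1412/7)/7 = 1412/49

σ = √(1412/49) ≈ 5.3681


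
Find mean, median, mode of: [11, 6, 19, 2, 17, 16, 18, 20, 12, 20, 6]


Sorted: [2, 6, 6, 11, 12, 16, 17, 18, 19, 20, 20]
Mean = 147/11
Median = 16
Freq: {11: 1, 6: 2, 19: 1, 2: 1, 17: 1, 16: 1, 18: 1, 20: 2, 12: 1}
Mode: [6, 20]

Mean=147/11, Median=16, Mode=[6, 20]


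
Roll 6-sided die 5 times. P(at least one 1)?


P(no 1)^5 = (5/6)^5 = 3125/7776
P(≥1) = 1 - 3125/7776 = 4651/7776

P = 4651/7776 ≈ 59.81%


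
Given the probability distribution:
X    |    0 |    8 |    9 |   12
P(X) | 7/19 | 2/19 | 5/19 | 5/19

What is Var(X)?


E[X] = 121/19
E[X²] = 1253/19
Var(X) = E[X²] - (E[X])² = 1253/19 - 14641/361 = 9166/361

Var(X) = 9166/361 ≈ 25.3906


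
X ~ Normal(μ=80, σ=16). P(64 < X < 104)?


z₁=(64-80)/16=-1.0, z₂=(104-80)/16=1.5
P = Φ(1.5) - Φ(-1.0) = 0.933193 - 0.158655 = 0.774538 ≈ 0.7745

P(64 < X < 104) ≈ 0.7745


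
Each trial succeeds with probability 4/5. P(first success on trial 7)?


Geometric: P(X=7) = (1-p)^(k-1)×p = (1/5)^6×4/5 = 4/78125

P(X=7) = 4/78125 ≈ 0.01%


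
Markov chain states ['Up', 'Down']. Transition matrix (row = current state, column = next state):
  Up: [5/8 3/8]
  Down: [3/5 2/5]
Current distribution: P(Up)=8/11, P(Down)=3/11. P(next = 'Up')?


P(next=Up) = Σᵢ P(now=i)×P(i→Up)
= 8/11×5/8 + 3/11×3/5
= 5/11 + 9/55 = 34/55

P = 34/55 ≈ 0.6182


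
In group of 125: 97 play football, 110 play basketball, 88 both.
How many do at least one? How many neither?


|A∪B| = 97+110-88 = 119
Neither = 125-119 = 6

At least one: 119; Neither: 6


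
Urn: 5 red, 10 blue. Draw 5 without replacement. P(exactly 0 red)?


Hypergeometric: C(5,0)×C(10,5)/C(15,5)
= 1×252/3003 = 12/143

P(X=0) = 12/143 ≈ 8.39%


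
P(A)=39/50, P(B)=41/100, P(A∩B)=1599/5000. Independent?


P(A)×P(B) = 1599/5000
P(A∩B) = 1599/5000
Equal ✓ → Independent

Yes, independent


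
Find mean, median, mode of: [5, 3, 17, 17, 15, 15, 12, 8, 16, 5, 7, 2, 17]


Sorted: [2, 3, 5, 5, 7, 8, 12, 15, 15, 16, 17, 17, 17]
Mean = 139/13
Median = 12
Freq: {5: 2, 3: 1, 17: 3, 15: 2, 12: 1, 8: 1, 16: 1, 7: 1, 2: 1}
Mode: [17]

Mean=139/13, Median=12, Mode=17


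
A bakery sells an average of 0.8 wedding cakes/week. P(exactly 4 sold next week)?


Poisson(λ=0.8): P(X=4) = e^(-λ)×λ^k/k!
= e^(-0.8) × 0.8^4 / 4!
≈ 0.4493289641 × 0.4096 / 24 ≈ 0.007669

P(X=4) ≈ 0.007669 ≈ 0.77%


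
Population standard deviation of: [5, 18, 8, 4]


Mean = 35/4
  (5-35/4)²=225/16
  (18-35/4)²=1369/16
  (8-35/4)²=9/16
  (4-35/4)²=361/16
Σ(x-μ)² = 491/4
σ² = (491/4)/4 = 491/16

σ = √(491/16) ≈ 5.5396


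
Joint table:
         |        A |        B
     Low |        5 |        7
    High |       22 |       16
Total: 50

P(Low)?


P(Low) = (5+7)/50 = 12/50 = 6/25

P(Low) = 6/25 ≈ 24.00%


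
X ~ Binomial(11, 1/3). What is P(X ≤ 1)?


P(X ≤ 1) = Σ P(X=i) for i=0..1
P(X=0) = 2048/177147
P(X=1) = 11264/177147
Sum = 13312/177147

P(X ≤ 1) = 13312/177147 ≈ 7.51%


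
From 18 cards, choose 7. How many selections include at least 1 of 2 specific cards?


Complement: C(18,7) - C(16,7) = 31824 - 11440 = 20384

20384


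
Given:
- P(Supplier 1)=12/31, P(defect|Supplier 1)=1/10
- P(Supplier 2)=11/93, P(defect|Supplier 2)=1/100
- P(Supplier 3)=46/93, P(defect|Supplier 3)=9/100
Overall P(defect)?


P(B) = Σ P(B|Aᵢ)×P(Aᵢ)
  1/10×12/31 = 6/155
  1/100×11/93 = 11/9300
  9/100×46/93 = 69/1550
Sum = 157/1860

P(defect) = 157/1860 ≈ 8.44%


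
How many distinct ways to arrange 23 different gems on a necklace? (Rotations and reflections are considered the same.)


Free circular arrangements: rotations and reflections both identified.
(n-1)!/2 = 22!/2 = 1124000727777607680000/2 = 562000363888803840000

562000363888803840000


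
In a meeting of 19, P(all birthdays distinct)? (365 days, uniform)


P(all different) = Π(365-i)/365 for i=0..18
= (365/365)×(364/365)×...×(347/365)
= 0.620881

P ≈ 0.6209 ≈ 62.09%


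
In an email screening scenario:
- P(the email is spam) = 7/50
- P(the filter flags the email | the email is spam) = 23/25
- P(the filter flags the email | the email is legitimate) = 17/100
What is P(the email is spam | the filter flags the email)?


Using Bayes' theorem:
P(A|B) = P(B|A)·P(A) / P(B)

P(the filter flags the email) = 23/25 × 7/50 + 17/100 × 43/50
= 161/1250 + 731/5000 = 11/40

P(the email is spam|the filter flags the email) = (161/1250) / (11/40) = 644/1375

P(the email is spam|the filter flags the email) = 644/1375 ≈ 46.84%


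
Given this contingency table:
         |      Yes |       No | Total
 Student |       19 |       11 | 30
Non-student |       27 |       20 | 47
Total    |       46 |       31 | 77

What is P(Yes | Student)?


P(Yes | Student) = 19/(19+11) = 19/30

P(Yes|Student) = 19/30 ≈ 63.33%


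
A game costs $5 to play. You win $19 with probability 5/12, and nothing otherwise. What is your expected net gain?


E[gain] = (19-5)×5/12 + (-5)×7/12
= 35/6 - 35/12 = 35/12

Expected net gain = $35/12 ≈ $2.92


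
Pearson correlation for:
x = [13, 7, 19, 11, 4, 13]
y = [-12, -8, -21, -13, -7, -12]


n=6, Σx=67, Σy=-73, Σxy=-938, Σx²=885, Σy²=1011
r = (6×(-938) - 67×(-73))/√((6×885 - 67²)(6×1011 - (-73)²))
= -737/√(821×737) = -737/√605077 ≈ -737/777.8670 ≈ -0.9475

r ≈ -0.9475


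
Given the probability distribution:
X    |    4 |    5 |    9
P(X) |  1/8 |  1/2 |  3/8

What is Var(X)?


E[X] = 51/8
E[X²] = 359/8
Var(X) = E[X²] - (E[X])² = 359/8 - 2601/64 = 271/64

Var(X) = 271/64 ≈ 4.2344


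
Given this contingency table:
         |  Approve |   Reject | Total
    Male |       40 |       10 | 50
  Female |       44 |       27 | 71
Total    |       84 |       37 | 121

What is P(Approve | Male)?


P(Approve | Male) = 40/(40+10) = 40/50 = 4/5

P(Approve|Male) = 4/5 ≈ 80.00%


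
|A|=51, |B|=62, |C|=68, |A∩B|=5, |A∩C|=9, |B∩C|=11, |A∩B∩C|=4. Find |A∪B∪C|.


|A∪B∪C| = 51+62+68-5-9-11+4 = 160

|A∪B∪C| = 160


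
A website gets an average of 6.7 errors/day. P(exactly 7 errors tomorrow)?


Poisson(λ=6.7): P(X=7) = e^(-λ)×λ^k/k!
= e^(-6.7) × 6.7^7 / 7!
≈ 0.001230911903 × 606071.160532 / 5040 ≈ 0.148020

P(X=7) ≈ 0.148020 ≈ 14.80%


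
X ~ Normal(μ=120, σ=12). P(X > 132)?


z = (132-120)/12 = 1.0
P(X > 132) = 1 - P(Z ≤ 1.0) = 1 - 0.8413 = 0.1587

P(X > 132) ≈ 0.1587


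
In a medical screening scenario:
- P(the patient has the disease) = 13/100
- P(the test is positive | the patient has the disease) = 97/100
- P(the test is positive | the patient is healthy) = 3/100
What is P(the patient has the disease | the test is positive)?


Using Bayes' theorem:
P(A|B) = P(B|A)·P(A) / P(B)

P(the test is positive) = 97/100 × 13/100 + 3/100 × 87/100
= 1261/10000 + 261/10000 = 761/5000

P(the patient has the disease|the test is positive) = (1261/10000) / (761/5000) = 1261/1522

P(the patient has the disease|the test is positive) = 1261/1522 ≈ 82.85%


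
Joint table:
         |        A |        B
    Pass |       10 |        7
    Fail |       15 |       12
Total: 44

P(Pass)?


P(Pass) = (10+7)/44 = 17/44

P(Pass) = 17/44 ≈ 38.64%


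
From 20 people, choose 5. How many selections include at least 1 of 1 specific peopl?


Complement: C(20,5) - C(19,5) = 15504 - 11628 = 3876

3876


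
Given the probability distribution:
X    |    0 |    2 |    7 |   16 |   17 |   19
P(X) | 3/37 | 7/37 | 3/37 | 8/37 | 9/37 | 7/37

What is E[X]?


E[X] = Σ x·P(X=x)
= (0)×(3/37) + (2)×(7/37) + (7)×(3/37) + (16)×(8/37) + (17)×(9/37) + (19)×(7/37)
= 449/37

E[X] = 449/37


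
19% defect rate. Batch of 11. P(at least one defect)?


P(all good) = (81/100)^11 = 984770902183611232881/10000000000000000000000
P(≥1 defect) = 9015229097816388767119/10000000000000000000000

P = 9015229097816388767119/10000000000000000000000 ≈ 90.15%


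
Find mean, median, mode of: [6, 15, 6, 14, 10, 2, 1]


Sorted: [1, 2, 6, 6, 10, 14, 15]
Mean = 54/7
Median = 6
Freq: {6: 2, 15: 1, 14: 1, 10: 1, 2: 1, 1: 1}
Mode: [6]

Mean=54/7, Median=6, Mode=6


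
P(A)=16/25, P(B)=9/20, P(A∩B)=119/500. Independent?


P(A)×P(B) = 36/125
P(A∩B) = 119/500
Not equal → NOT independent

No, not independent


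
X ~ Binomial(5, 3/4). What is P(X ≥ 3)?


P(X ≥ 3) = Σ P(X=i) for i=3..5
P(X=3) = 135/512
P(X=4) = 405/1024
P(X=5) = 243/1024
Sum = 459/512

P(X ≥ 3) = 459/512 ≈ 89.65%


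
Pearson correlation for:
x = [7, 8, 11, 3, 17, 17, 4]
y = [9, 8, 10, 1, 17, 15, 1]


n=7, Σx=67, Σy=61, Σxy=788, Σx²=837, Σy²=761
r = (7×788 - 67×61)/√((7×837 - 67²)(7×761 - 61²))
= 1429/√(1370×1606) = 1429/√2200220 ≈ 1429/1483.3139 ≈ 0.9634

r ≈ 0.9634


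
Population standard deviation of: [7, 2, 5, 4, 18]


Mean = 36/5
  (7-36/5)²=1/25
  (2-36/5)²=676/25
  (5-36/5)²=121/25
  (4-36/5)²=256/25
  (18-36/5)²=2916/25
Σ(x-μ)² = 794/5
σ² = (794/5)/5 = 794/25

σ = √(794/25) ≈ 5.6356


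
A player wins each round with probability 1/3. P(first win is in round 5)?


Geometric: P(X=5) = (1-p)^(k-1)×p = (2/3)^4×1/3 = 16/243

P(X=5) = 16/243 ≈ 6.58%


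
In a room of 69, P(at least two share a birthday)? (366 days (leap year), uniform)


P(all different) = Π(366-i)/366 for i=0..68
= 0.001057
P(match) = 1 - 0.001057 = 0.998943

P ≈ 0.9989 ≈ 99.89%


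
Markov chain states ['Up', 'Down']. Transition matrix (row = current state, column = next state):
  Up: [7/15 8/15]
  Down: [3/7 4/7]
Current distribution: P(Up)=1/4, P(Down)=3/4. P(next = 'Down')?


P(next=Down) = Σᵢ P(now=i)×P(i→Down)
= 1/4×8/15 + 3/4×4/7
= 2/15 + 3/7 = 59/105

P = 59/105 ≈ 0.5619


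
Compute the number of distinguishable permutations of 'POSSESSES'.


Letters: 9, freq: {'P': 1, 'O': 1, 'S': 5, 'E': 2}
9!/(1!×1!×5!×2!) = 362880/240 = 1512

1512


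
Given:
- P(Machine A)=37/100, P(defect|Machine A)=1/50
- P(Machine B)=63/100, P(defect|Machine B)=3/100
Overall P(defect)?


P(B) = Σ P(B|Aᵢ)×P(Aᵢ)
  1/50×37/100 = 37/5000
  3/100×63/100 = 189/10000
Sum = 263/10000

P(defect) = 263/10000 ≈ 2.63%


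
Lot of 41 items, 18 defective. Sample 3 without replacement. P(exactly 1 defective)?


Hypergeometric: C(18,1)×C(23,2)/C(41,3)
= 18×253/10660 = 2277/5330

P(X=1) = 2277/5330 ≈ 42.72%


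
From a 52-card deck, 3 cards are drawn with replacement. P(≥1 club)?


P(not a club) = 39/52 = 3/4
P(none in 3 draws) = (3/4)^3 = 27/64
P(≥1 club) = 1 - 27/64 = 37/64

P = 37/64 ≈ 57.81%


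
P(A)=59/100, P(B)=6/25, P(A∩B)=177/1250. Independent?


P(A)×P(B) = 177/1250
P(A∩B) = 177/1250
Equal ✓ → Independent

Yes, independent


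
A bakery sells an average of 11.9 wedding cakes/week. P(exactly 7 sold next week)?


Poisson(λ=11.9): P(X=7) = e^(-λ)×λ^k/k!
= e^(-11.9) × 11.9^7 / 7!
≈ 6.790404807e-06 × 33793154.1778 / 5040 ≈ 0.045530

P(X=7) ≈ 0.045530 ≈ 4.55%


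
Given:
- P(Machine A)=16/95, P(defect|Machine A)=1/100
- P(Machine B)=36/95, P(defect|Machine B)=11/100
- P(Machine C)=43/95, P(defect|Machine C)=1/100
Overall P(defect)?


P(B) = Σ P(B|Aᵢ)×P(Aᵢ)
  1/100×16/95 = 4/2375
  11/100×36/95 = 99/2375
  1/100×43/95 = 43/9500
Sum = 91/1900

P(defect) = 91/1900 ≈ 4.79%


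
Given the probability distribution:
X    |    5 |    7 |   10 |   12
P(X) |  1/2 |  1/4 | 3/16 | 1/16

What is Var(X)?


E[X] = 55/8
E[X²] = 105/2
Var(X) = E[X²] - (E[X])² = 105/2 - 3025/64 = 335/64

Var(X) = 335/64 ≈ 5.2344


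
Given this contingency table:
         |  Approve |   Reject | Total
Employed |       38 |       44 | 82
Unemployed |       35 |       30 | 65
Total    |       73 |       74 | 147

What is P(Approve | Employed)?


P(Approve | Employed) = 38/(38+44) = 38/82 = 19/41

P(Approve|Employed) = 19/41 ≈ 46.34%


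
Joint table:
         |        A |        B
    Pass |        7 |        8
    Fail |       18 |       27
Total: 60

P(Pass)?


P(Pass) = (7+8)/60 = 15/60 = 1/4

P(Pass) = 1/4 ≈ 25.00%


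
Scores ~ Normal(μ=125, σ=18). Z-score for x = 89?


z = (x - μ)/σ = (89 - 125)/18 = -2.0

z = -2.0


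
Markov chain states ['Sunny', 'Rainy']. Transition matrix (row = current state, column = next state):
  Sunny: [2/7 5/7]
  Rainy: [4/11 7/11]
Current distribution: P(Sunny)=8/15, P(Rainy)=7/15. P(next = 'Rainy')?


P(next=Rainy) = Σᵢ P(now=i)×P(i→Rainy)
= 8/15×5/7 + 7/15×7/11
= 8/21 + 49/165 = 261/385

P = 261/385 ≈ 0.6779


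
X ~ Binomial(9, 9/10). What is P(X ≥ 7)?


P(X ≥ 7) = Σ P(X=i) for i=7..9
P(X=7) = 43046721/250000000
P(X=8) = 387420489/1000000000
P(X=9) = 387420489/1000000000
Sum = 473513931/500000000

P(X ≥ 7) = 473513931/500000000 ≈ 94.70%


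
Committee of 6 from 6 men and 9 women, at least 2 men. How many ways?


Count by #men:
  2M,4W: C(6,2)×C(9,4)=1890
  3M,3W: C(6,3)×C(9,3)=1680
  4M,2W: C(6,4)×C(9,2)=540
  5M,1W: C(6,5)×C(9,1)=54
  6M,0W: C(6,6)×C(9,0)=1
Total = 4165

4165


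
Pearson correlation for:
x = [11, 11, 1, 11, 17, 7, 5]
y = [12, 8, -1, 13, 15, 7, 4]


n=7, Σx=63, Σy=58, Σxy=686, Σx²=727, Σy²=668
r = (7×686 - 63×58)/√((7×727 - 63²)(7×668 - 58²))
= 1148/√(1120×1312) = 1148/√1469440 ≈ 1148/1212.2046 ≈ 0.9470

r ≈ 0.9470


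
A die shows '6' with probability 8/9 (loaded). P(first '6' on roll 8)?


Geometric: P(X=8) = (1-p)^(k-1)×p = (1/9)^7×8/9 = 8/43046721

P(X=8) = 8/43046721 ≈ 0.00%


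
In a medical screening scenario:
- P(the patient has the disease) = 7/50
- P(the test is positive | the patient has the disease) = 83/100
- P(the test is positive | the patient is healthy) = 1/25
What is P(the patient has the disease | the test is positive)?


Using Bayes' theorem:
P(A|B) = P(B|A)·P(A) / P(B)

P(the test is positive) = 83/100 × 7/50 + 1/25 × 43/50
= 581/5000 + 43/1250 = 753/5000

P(the patient has the disease|the test is positive) = (581/5000) / (753/5000) = 581/753

P(the patient has the disease|the test is positive) = 581/753 ≈ 77.16%


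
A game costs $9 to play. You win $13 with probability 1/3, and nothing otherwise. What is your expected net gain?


E[gain] = (13-9)×1/3 + (-9)×2/3
= 4/3 - 6 = -14/3

Expected net gain = $-14/3 ≈ $-4.67


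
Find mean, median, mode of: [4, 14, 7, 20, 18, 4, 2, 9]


Sorted: [2, 4, 4, 7, 9, 14, 18, 20]
Mean = 78/8 = 39/4
Median = 8
Freq: {4: 2, 14: 1, 7: 1, 20: 1, 18: 1, 2: 1, 9: 1}
Mode: [4]

Mean=39/4, Median=8, Mode=4


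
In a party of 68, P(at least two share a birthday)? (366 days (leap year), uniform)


P(all different) = Π(366-i)/366 for i=0..67
= 0.001299
P(match) = 1 - 0.001299 = 0.998701

P ≈ 0.9987 ≈ 99.87%


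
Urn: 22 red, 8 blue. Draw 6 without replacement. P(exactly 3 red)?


Hypergeometric: C(22,3)×C(8,3)/C(30,6)
= 1540×56/593775 = 2464/16965

P(X=3) = 2464/16965 ≈ 14.52%


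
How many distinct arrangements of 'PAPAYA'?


Letters: 6, freq: {'P': 2, 'A': 3, 'Y': 1}
6!/(2!×3!×1!) = 720/12 = 60

60


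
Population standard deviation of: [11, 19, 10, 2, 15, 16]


Mean = 73/6
  (11-73/6)²=49/36
  (19-73/6)²=1681/36
  (10-73/6)²=169/36
  (2-73/6)²=3721/36
  (15-73/6)²=289/36
  (16-73/6)²=529/36
Σ(x-μ)² = 1073/6
σ² = (1073/6)/6 = 1073/36

σ = √(1073/36) ≈ 5.4594


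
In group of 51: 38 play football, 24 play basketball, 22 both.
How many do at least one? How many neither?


|A∪B| = 38+24-22 = 40
Neither = 51-40 = 11

At least one: 40; Neither: 11


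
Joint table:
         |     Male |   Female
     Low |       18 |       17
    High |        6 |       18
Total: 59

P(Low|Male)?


P(Low|Male) = 18/(18+6) = 18/24 = 3/4

P = 3/4 ≈ 75.00%


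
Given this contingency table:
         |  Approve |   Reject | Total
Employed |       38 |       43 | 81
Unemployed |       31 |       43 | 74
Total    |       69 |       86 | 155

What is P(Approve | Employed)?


P(Approve | Employed) = 38/(38+43) = 38/81

P(Approve|Employed) = 38/81 ≈ 46.91%


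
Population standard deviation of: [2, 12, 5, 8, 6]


Mean = 33/5
  (2-33/5)²=529/25
  (12-33/5)²=729/25
  (5-33/5)²=64/25
  (8-33/5)²=49/25
  (6-33/5)²=9/25
Σ(x-μ)² = 276/5
σ² = (276/5)/5 = 276/25

σ = √(276/25) ≈ 3.3226


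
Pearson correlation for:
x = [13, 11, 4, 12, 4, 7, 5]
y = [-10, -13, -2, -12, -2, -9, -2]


n=7, Σx=56, Σy=-50, Σxy=-506, Σx²=540, Σy²=506
r = (7×(-506) - 56×(-50))/√((7×540 - 56²)(7×506 - (-50)²))
= -742/√(644×1042) = -742/√671048 ≈ -742/819.1752 ≈ -0.9058

r ≈ -0.9058


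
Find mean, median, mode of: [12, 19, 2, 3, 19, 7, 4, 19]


Sorted: [2, 3, 4, 7, 12, 19, 19, 19]
Mean = 85/8
Median = 19/2
Freq: {12: 1, 19: 3, 2: 1, 3: 1, 7: 1, 4: 1}
Mode: [19]

Mean=85/8, Median=19/2, Mode=19


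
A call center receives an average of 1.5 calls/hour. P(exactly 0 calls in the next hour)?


Poisson(λ=1.5): P(X=0) = e^(-λ)×λ^k/k!
= e^(-1.5) × 1.5^0 / 0!
≈ 0.2231301601 × 1 / 1 ≈ 0.223130

P(X=0) ≈ 0.223130 ≈ 22.31%


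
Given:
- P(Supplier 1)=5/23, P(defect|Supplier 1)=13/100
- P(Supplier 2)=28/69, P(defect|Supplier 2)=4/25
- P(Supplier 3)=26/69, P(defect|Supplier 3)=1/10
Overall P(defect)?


P(B) = Σ P(B|Aᵢ)×P(Aᵢ)
  13/100×5/23 = 13/460
  4/25×28/69 = 112/1725
  1/10×26/69 = 13/345
Sum = 301/2300

P(defect) = 301/2300 ≈ 13.09%


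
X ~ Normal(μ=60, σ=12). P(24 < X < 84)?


z₁=(24-60)/12=-3.0, z₂=(84-60)/12=2.0
P = Φ(2.0) - Φ(-3.0) = 0.977250 - 0.001350 = 0.975900 ≈ 0.9759

P(24 < X < 84) ≈ 0.9759


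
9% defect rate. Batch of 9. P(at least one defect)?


P(all good) = (91/100)^9 = 427929800129788411/1000000000000000000
P(≥1 defect) = 572070199870211589/1000000000000000000

P = 572070199870211589/1000000000000000000 ≈ 57.21%


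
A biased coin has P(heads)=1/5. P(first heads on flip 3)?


Geometric: P(X=3) = (1-p)^(k-1)×p = (4/5)^2×1/5 = 16/125

P(X=3) = 16/125 ≈ 12.80%


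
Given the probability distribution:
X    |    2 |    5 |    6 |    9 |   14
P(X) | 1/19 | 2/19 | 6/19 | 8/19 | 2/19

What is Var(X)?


E[X] = 148/19
E[X²] = 1310/19
Var(X) = E[X²] - (E[X])² = 1310/19 - 21904/361 = 2986/361

Var(X) = 2986/361 ≈ 8.2715


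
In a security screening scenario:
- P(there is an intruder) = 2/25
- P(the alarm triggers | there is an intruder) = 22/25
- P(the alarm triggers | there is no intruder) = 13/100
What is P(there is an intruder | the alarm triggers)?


Using Bayes' theorem:
P(A|B) = P(B|A)·P(A) / P(B)

P(the alarm triggers) = 22/25 × 2/25 + 13/100 × 23/25
= 44/625 + 299/2500 = 19/100

P(there is an intruder|the alarm triggers) = (44/625) / (19/100) = 176/475

P(there is an intruder|the alarm triggers) = 176/475 ≈ 37.05%


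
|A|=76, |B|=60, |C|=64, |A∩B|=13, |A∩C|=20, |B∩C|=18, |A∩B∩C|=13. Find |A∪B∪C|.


|A∪B∪C| = 76+60+64-13-20-18+13 = 162

|A∪B∪C| = 162


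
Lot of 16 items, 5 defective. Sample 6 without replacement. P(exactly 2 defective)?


Hypergeometric: C(5,2)×C(11,4)/C(16,6)
= 10×330/8008 = 75/182

P(X=2) = 75/182 ≈ 41.21%


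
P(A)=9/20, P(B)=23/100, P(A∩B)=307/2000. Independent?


P(A)×P(B) = 207/2000
P(A∩B) = 307/2000
Not equal → NOT independent

No, not independent


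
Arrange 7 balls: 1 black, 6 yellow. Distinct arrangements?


7!/(1!×6!) = 7

7


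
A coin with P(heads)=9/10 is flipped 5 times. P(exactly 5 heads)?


Binomial: P(X=5) = C(5,5)×p^5×(1-p)^0
= 1 × 59049/100000 × 1 = 59049/100000

P(X=5) = 59049/100000 ≈ 59.05%


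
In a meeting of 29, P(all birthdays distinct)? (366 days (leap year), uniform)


P(all different) = Π(366-i)/366 for i=0..28
= (366/366)×(365/366)×...×(338/366)
= 0.320056

P ≈ 0.3201 ≈ 32.01%


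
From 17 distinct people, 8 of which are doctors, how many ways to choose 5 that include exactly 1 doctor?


Choose 1 of the 8 doctors and 4 of the other 9 people:
C(8,1)×C(9,4) = 8×126 = 1008

1008


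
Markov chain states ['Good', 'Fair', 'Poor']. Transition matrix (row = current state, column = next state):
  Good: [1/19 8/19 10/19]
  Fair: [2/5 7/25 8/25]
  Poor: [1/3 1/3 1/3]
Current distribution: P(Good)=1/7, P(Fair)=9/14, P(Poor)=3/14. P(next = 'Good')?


P(next=Good) = Σᵢ P(now=i)×P(i→Good)
= 1/7×1/19 + 9/14×2/5 + 3/14×1/3
= 1/133 + 9/35 + 1/14 = 447/1330

P = 447/1330 ≈ 0.3361


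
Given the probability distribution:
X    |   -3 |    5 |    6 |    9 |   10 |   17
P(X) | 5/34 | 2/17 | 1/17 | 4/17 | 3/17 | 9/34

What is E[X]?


E[X] = Σ x·P(X=x)
= (-3)×(5/34) + (5)×(2/17) + (6)×(1/17) + (9)×(4/17) + (10)×(3/17) + (17)×(9/34)
= 151/17

E[X] = 151/17


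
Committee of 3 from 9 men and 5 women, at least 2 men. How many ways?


Count by #men:
  2M,1W: C(9,2)×C(5,1)=180
  3M,0W: C(9,3)×C(5,0)=84
Total = 264

264


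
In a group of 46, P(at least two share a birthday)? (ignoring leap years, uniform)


P(all different) = Π(365-i)/365 for i=0..45
= 0.051747
P(match) = 1 - 0.051747 = 0.948253

P ≈ 0.9483 ≈ 94.83%


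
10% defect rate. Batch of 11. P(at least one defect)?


P(all good) = (9/10)^11 = 31381059609/100000000000
P(≥1 defect) = 68618940391/100000000000

P = 68618940391/100000000000 ≈ 68.62%


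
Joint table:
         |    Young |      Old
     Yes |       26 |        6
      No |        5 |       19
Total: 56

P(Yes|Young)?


P(Yes|Young) = 26/(26+5) = 26/31

P = 26/31 ≈ 83.87%


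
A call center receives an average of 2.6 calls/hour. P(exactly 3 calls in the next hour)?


Poisson(λ=2.6): P(X=3) = e^(-λ)×λ^k/k!
= e^(-2.6) × 2.6^3 / 3!
≈ 0.07427357821 × 17.576 / 6 ≈ 0.217572

P(X=3) ≈ 0.217572 ≈ 21.76%


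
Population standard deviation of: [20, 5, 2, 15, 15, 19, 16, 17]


Mean = 109/8
  (20-109/8)²=2601/64
  (5-109/8)²=4761/64
  (2-109/8)²=8649/64
  (15-109/8)²=121/64
  (15-109/8)²=121/64
  (19-109/8)²=1849/64
  (16-109/8)²=361/64
  (17-109/8)²=729/64
Σ(x-μ)² = 2399/8
σ² = (2399/8)/8 = 2399/64

σ = √(2399/64) ≈ 6.1224


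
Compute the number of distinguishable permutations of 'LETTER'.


Letters: 6, freq: {'L': 1, 'E': 2, 'T': 2, 'R': 1}
6!/(1!×2!×2!×1!) = 720/4 = 180

180


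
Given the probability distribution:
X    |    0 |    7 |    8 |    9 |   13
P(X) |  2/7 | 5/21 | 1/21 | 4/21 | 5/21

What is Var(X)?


E[X] = 48/7
E[X²] = 1478/21
Var(X) = E[X²] - (E[X])² = 1478/21 - 2304/49 = 3434/147

Var(X) = 3434/147 ≈ 23.3605


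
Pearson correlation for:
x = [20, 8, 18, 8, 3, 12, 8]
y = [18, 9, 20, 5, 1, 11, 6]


n=7, Σx=77, Σy=70, Σxy=1015, Σx²=1069, Σy²=988
r = (7×1015 - 77×70)/√((7×1069 - 77²)(7×988 - 70²))
= 1715/√(1554×2016) = 1715/√3132864 ≈ 1715/1769.9898 ≈ 0.9689

r ≈ 0.9689


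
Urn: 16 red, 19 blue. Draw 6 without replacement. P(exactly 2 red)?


Hypergeometric: C(16,2)×C(19,4)/C(35,6)
= 120×3876/1623160 = 684/2387

P(X=2) = 684/2387 ≈ 28.66%


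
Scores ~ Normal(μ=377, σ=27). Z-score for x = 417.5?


z = (x - μ)/σ = (417.5 - 377)/27 = 1.5

z = 1.5


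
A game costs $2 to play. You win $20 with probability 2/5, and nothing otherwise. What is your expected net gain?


E[gain] = (20-2)×2/5 + (-2)×3/5
= 36/5 - 6/5 = 6

Expected net gain = $6 ≈ $6.00


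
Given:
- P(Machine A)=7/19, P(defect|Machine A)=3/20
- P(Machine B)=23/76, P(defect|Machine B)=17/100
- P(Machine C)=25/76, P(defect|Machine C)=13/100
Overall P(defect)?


P(B) = Σ P(B|Aᵢ)×P(Aᵢ)
  3/20×7/19 = 21/380
  17/100×23/76 = 391/7600
  13/100×25/76 = 13/304
Sum = 71/475

P(defect) = 71/475 ≈ 14.95%


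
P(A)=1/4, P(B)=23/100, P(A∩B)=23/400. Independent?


P(A)×P(B) = 23/400
P(A∩B) = 23/400
Equal ✓ → Independent

Yes, independent


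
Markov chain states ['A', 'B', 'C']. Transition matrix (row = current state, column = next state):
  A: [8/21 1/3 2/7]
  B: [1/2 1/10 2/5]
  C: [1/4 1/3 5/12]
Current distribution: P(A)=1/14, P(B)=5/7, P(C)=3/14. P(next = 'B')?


P(next=B) = Σᵢ P(now=i)×P(i→B)
= 1/14×1/3 + 5/7×1/10 + 3/14×1/3
= 1/42 + 1/14 + 1/14 = 1/6

P = 1/6 ≈ 0.1667


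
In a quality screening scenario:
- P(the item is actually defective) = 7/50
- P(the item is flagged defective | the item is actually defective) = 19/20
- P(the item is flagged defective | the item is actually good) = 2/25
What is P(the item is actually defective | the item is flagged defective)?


Using Bayes' theorem:
P(A|B) = P(B|A)·P(A) / P(B)

P(the item is flagged defective) = 19/20 × 7/50 + 2/25 × 43/50
= 133/1000 + 43/625 = 1009/5000

P(the item is actually defective|the item is flagged defective) = (133/1000) / (1009/5000) = 665/1009

P(the item is actually defective|the item is flagged defective) = 665/1009 ≈ 65.91%


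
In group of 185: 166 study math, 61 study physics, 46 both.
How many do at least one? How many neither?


|A∪B| = 166+61-46 = 181
Neither = 185-181 = 4

At least one: 181; Neither: 4


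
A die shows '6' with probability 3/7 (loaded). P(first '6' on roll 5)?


Geometric: P(X=5) = (1-p)^(k-1)×p = (4/7)^4×3/7 = 768/16807

P(X=5) = 768/16807 ≈ 4.57%


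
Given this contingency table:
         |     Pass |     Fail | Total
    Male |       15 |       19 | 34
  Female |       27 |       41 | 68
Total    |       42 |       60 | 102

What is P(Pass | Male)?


P(Pass | Male) = 15/(15+19) = 15/34

P(Pass|Male) = 15/34 ≈ 44.12%


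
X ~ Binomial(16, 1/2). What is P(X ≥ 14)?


P(X ≥ 14) = Σ P(X=i) for i=14..16
P(X=14) = 15/8192
P(X=15) = 1/4096
P(X=16) = 1/65536
Sum = 137/65536

P(X ≥ 14) = 137/65536 ≈ 0.21%


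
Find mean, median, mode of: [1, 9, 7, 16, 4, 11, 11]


Sorted: [1, 4, 7, 9, 11, 11, 16]
Mean = 59/7
Median = 9
Freq: {1: 1, 9: 1, 7: 1, 16: 1, 4: 1, 11: 2}
Mode: [11]

Mean=59/7, Median=9, Mode=11


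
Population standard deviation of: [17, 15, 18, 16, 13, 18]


Mean = 97/6
  (17-97/6)²=25/36
  (15-97/6)²=49/36
  (18-97/6)²=121/36
  (16-97/6)²=1/36
  (13-97/6)²=361/36
  (18-97/6)²=121/36
Σ(x-μ)² = 113/6
σ² = (113/6)/6 = 113/36

σ = √(113/36) ≈ 1.7717


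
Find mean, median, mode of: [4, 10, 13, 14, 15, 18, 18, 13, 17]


Sorted: [4, 10, 13, 13, 14, 15, 17, 18, 18]
Mean = 122/9
Median = 14
Freq: {4: 1, 10: 1, 13: 2, 14: 1, 15: 1, 18: 2, 17: 1}
Mode: [13, 18]

Mean=122/9, Median=14, Mode=[13, 18]


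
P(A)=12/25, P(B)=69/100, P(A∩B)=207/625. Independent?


P(A)×P(B) = 207/625
P(A∩B) = 207/625
Equal ✓ → Independent

Yes, independent


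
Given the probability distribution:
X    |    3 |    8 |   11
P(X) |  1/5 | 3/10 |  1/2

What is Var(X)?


E[X] = 17/2
E[X²] = 163/2
Var(X) = E[X²] - (E[X])² = 163/2 - 289/4 = 37/4

Var(X) = 37/4 ≈ 9.2500


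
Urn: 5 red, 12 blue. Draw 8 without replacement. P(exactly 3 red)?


Hypergeometric: C(5,3)×C(12,5)/C(17,8)
= 10×792/24310 = 72/221

P(X=3) = 72/221 ≈ 32.58%


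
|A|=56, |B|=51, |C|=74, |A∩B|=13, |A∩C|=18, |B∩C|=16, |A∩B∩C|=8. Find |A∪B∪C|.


|A∪B∪C| = 56+51+74-13-18-16+8 = 142

|A∪B∪C| = 142


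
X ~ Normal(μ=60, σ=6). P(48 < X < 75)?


z₁=(48-60)/6=-2.0, z₂=(75-60)/6=2.5
P = Φ(2.5) - Φ(-2.0) = 0.993790 - 0.022750 = 0.971040 ≈ 0.9710

P(48 < X < 75) ≈ 0.9710


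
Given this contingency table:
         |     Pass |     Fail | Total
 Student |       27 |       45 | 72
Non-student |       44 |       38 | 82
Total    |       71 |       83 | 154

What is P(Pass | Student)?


P(Pass | Student) = 27/(27+45) = 27/72 = 3/8

P(Pass|Student) = 3/8 ≈ 37.50%


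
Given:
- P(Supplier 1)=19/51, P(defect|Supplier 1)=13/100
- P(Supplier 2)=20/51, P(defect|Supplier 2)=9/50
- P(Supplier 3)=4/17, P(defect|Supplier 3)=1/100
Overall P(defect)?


P(B) = Σ P(B|Aᵢ)×P(Aᵢ)
  13/100×19/51 = 247/5100
  9/50×20/51 = 6/85
  1/100×4/17 = 1/425
Sum = 619/5100

P(defect) = 619/5100 ≈ 12.14%


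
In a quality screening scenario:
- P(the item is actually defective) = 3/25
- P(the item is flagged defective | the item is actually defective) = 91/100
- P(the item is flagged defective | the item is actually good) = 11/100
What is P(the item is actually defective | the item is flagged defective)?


Using Bayes' theorem:
P(A|B) = P(B|A)·P(A) / P(B)

P(the item is flagged defective) = 91/100 × 3/25 + 11/100 × 22/25
= 273/2500 + 121/1250 = 103/500

P(the item is actually defective|the item is flagged defective) = (273/2500) / (103/500) = 273/515

P(the item is actually defective|the item is flagged defective) = 273/515 ≈ 53.01%


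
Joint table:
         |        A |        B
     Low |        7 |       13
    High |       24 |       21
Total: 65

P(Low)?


P(Low) = (7+13)/65 = 20/65 = 4/13

P(Low) = 4/13 ≈ 30.77%


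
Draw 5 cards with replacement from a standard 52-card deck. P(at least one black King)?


P(not a black King) = 50/52 = 25/26
P(none in 5 draws) = (25/26)^5 = 9765625/11881376
P(≥1 black King) = 1 - 9765625/11881376 = 2115751/11881376

P = 2115751/11881376 ≈ 17.81%


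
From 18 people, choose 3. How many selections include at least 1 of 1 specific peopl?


Complement: C(18,3) - C(17,3) = 816 - 680 = 136

136


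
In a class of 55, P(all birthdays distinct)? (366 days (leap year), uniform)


P(all different) = Π(366-i)/366 for i=0..54
= (366/366)×(365/366)×...×(312/366)
= 0.013909

P ≈ 0.0139 ≈ 1.39%


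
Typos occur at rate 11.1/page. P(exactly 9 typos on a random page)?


Poisson(λ=11.1): P(X=9) = e^(-λ)×λ^k/k!
= e^(-11.1) × 11.1^9 / 9!
≈ 1.511232382e-05 × 2558036924.39 / 362880 ≈ 0.106531

P(X=9) ≈ 0.106531 ≈ 10.65%


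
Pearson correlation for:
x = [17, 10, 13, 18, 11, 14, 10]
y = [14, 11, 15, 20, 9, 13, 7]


n=7, Σx=93, Σy=89, Σxy=1254, Σx²=1299, Σy²=1241
r = (7×1254 - 93×89)/√((7×1299 - 93²)(7×1241 - 89²))
= 501/√(444×766) = 501/√340104 ≈ 501/583.1844 ≈ 0.8591

r ≈ 0.8591


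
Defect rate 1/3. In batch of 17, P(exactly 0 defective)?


Binomial: P(X=0) = C(17,0)×p^0×(1-p)^17
= 1 × 1 × 131072/129140163 = 131072/129140163

P(X=0) = 131072/129140163 ≈ 0.10%


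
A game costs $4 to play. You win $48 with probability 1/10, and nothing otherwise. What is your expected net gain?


E[gain] = (48-4)×1/10 + (-4)×9/10
= 22/5 - 18/5 = 4/5

Expected net gain = $4/5 ≈ $0.80


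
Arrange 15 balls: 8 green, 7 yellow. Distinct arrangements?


15!/(8!×7!) = 6435

6435


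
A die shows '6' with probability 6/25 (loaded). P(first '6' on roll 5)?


Geometric: P(X=5) = (1-p)^(k-1)×p = (19/25)^4×6/25 = 781926/9765625

P(X=5) = 781926/9765625 ≈ 8.01%


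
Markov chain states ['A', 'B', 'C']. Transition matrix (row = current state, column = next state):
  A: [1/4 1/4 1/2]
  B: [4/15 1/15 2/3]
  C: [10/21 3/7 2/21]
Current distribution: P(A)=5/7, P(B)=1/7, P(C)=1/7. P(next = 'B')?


P(next=B) = Σᵢ P(now=i)×P(i→B)
= 5/7×1/4 + 1/7×1/15 + 1/7×3/7
= 5/28 + 1/105 + 3/49 = 733/2940

P = 733/2940 ≈ 0.2493


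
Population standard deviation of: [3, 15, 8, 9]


Mean = 35/4
  (3-35/4)²=529/16
  (15-35/4)²=625/16
  (8-35/4)²=9/16
  (9-35/4)²=1/16
Σ(x-μ)² = 291/4
σ² = (291/4)/4 = 291/16

σ = √(291/16) ≈ 4.2647


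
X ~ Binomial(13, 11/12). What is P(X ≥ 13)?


P(X ≥ 13) = Σ P(X=i) for i=13..13
P(X=13) = 34522712143931/106993205379072
Sum = 34522712143931/106993205379072

P(X ≥ 13) = 34522712143931/106993205379072 ≈ 32.27%


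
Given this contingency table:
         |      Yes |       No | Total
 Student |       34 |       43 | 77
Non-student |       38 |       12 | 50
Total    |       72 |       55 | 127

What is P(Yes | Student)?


P(Yes | Student) = 34/(34+43) = 34/77

P(Yes|Student) = 34/77 ≈ 44.16%


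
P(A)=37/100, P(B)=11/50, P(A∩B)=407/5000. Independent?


P(A)×P(B) = 407/5000
P(A∩B) = 407/5000
Equal ✓ → Independent

Yes, independent


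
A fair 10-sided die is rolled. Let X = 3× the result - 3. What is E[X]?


E[die] = (1+10)/2 = 11/2
E[X] = 3×11/2 - 3 = 27/2

E[X] = 27/2


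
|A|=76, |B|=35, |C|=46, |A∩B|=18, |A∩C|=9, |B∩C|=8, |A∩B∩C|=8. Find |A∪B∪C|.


|A∪B∪C| = 76+35+46-18-9-8+8 = 130

|A∪B∪C| = 130


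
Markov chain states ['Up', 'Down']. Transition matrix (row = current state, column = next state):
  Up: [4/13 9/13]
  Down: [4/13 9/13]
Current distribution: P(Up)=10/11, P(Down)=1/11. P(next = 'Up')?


P(next=Up) = Σᵢ P(now=i)×P(i→Up)
= 10/11×4/13 + 1/11×4/13
= 40/143 + 4/143 = 4/13

P = 4/13 ≈ 0.3077


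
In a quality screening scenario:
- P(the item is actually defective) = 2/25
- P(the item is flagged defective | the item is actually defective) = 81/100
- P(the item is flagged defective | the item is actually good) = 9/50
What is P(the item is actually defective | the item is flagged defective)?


Using Bayes' theorem:
P(A|B) = P(B|A)·P(A) / P(B)

P(the item is flagged defective) = 81/100 × 2/25 + 9/50 × 23/25
= 81/1250 + 207/1250 = 144/625

P(the item is actually defective|the item is flagged defective) = (81/1250) / (144/625) = 9/32

P(the item is actually defective|the item is flagged defective) = 9/32 ≈ 28.12%


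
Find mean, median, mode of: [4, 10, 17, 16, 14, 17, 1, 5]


Sorted: [1, 4, 5, 10, 14, 16, 17, 17]
Mean = 84/8 = 21/2
Median = 12
Freq: {4: 1, 10: 1, 17: 2, 16: 1, 14: 1, 1: 1, 5: 1}
Mode: [17]

Mean=21/2, Median=12, Mode=17


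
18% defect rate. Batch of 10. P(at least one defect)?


P(all good) = (41/50)^10 = 13422659310152401/97656250000000000
P(≥1 defect) = 84233590689847599/97656250000000000

P = 84233590689847599/97656250000000000 ≈ 86.26%


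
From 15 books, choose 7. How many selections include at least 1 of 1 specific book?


Complement: C(15,7) - C(14,7) = 6435 - 3432 = 3003

3003


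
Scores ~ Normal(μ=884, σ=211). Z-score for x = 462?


z = (x - μ)/σ = (462 - 884)/211 = -2.0

z = -2.0


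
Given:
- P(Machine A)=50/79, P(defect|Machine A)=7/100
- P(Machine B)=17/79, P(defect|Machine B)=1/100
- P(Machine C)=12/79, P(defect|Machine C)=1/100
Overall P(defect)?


P(B) = Σ P(B|Aᵢ)×P(Aᵢ)
  7/100×50/79 = 7/158
  1/100×17/79 = 17/7900
  1/100×12/79 = 3/1975
Sum = 379/7900

P(defect) = 379/7900 ≈ 4.80%


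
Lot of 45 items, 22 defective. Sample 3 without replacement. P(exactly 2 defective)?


Hypergeometric: C(22,2)×C(23,1)/C(45,3)
= 231×23/14190 = 161/430

P(X=2) = 161/430 ≈ 37.44%


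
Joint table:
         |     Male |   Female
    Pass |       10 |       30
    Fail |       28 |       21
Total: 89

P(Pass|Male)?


P(Pass|Male) = 10/(10+28) = 10/38 = 5/19

P = 5/19 ≈ 26.32%
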